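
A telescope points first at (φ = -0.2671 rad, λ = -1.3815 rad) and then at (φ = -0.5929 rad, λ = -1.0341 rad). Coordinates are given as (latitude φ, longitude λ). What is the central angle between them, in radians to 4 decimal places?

With latitudes φ₁ = -15.304°, φ₂ = -33.971° and longitude difference Δλ = 19.905°:
cos c = sin φ₁ sin φ₂ + cos φ₁ cos φ₂ cos Δλ = (-0.2639)(-0.5588) + (0.9645)(0.8293)(0.9403) = 0.89961,
so c = arccos(0.89961) = 0.45192 rad.
So the angular separation is 0.4519 rad.

0.4519 rad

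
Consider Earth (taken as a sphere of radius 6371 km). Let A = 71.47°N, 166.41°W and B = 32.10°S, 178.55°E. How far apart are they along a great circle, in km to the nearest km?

In radians: φ₁ = 1.2474, φ₂ = -0.5603, Δλ = -15.040° = -0.2625 rad.
cos c = sin φ₁ sin φ₂ + cos φ₁ cos φ₂ cos Δλ = (0.9482)(-0.5314) + (0.3178)(0.8471)(0.9657) = -0.24386,
so c = arccos(-0.24386) = 1.81714 rad.
Distance = R·c = 6371 × 1.8171 ≈ 11577 km.

11577 km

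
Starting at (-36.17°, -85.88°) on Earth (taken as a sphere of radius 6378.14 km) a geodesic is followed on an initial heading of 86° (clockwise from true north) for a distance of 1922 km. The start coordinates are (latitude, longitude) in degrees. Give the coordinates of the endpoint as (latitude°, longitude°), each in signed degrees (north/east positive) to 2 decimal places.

Angular distance δ = d/R = 1922/6378.14 = 0.30134 rad; initial bearing θ = 1.5010 rad.
sin φ₂ = sin φ₁ cos δ + cos φ₁ sin δ cos θ = (-0.5902)(0.9549) + (0.8073)(0.2968)(0.0698) = -0.5469, so φ₂ = -33.15°.
Δλ = atan2(sin θ sin δ cos φ₁, cos δ − sin φ₁ sin φ₂) = atan2(0.2390, 0.6322) = 20.711°.
λ₂ = -85.880° + 20.711° = -65.17°.

-33.15°, -65.17°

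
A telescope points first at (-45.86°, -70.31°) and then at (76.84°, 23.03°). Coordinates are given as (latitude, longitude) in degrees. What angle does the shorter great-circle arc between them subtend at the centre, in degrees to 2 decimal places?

135.07°

Let φ₁ = -0.8004 rad, φ₂ = 1.3411 rad, and Δλ = 1.6291 rad.
cos c = sin φ₁ sin φ₂ + cos φ₁ cos φ₂ cos Δλ = (-0.7176)(0.9737) + (0.6964)(0.2277)(-0.0583) = -0.70803,
so c = arccos(-0.70803) = 2.35750 rad.
So the angular separation is 135.07°.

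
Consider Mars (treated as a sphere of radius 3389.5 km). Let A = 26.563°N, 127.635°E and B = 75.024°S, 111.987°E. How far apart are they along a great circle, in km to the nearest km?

6039 km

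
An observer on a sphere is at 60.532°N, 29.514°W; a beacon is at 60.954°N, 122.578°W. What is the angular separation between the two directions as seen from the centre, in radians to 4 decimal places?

With latitudes φ₁ = 60.532°, φ₂ = 60.954° and longitude difference Δλ = -93.064°:
Haversine: a = sin²(Δφ/2) + cos φ₁ cos φ₂ sin²(Δλ/2) = 0.0000 + (0.4919)(0.4855)(0.5267) = 0.12582.
Central angle c = 2·arcsin(√a) = 0.72520 rad.
So the angular separation is 0.7252 rad.

0.7252 rad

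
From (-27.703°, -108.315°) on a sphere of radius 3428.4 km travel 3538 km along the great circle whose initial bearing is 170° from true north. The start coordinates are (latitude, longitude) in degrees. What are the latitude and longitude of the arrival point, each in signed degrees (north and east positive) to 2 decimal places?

-80.72°, -40.69°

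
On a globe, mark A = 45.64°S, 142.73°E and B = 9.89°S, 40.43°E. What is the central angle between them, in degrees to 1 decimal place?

91.4°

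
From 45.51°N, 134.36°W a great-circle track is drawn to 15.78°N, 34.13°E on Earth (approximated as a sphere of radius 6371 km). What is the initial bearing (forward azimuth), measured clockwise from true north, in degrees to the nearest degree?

13°

Δλ = 168.490° = 2.9407 rad.
y = sin Δλ · cos φ₂ = (0.1995)(0.9623) = 0.1920
x = cos φ₁ sin φ₂ − sin φ₁ cos φ₂ cos Δλ = (0.7008)(0.2719) − (0.7134)(0.9623)(-0.9799) = 0.8633
θ = atan2(y, x) = 12.54°, so the bearing is 13°.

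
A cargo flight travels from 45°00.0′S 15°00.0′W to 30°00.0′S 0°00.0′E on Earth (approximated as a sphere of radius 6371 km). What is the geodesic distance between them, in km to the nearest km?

With latitudes φ₁ = -45.000°, φ₂ = -30.000° and longitude difference Δλ = 15.000°:
cos c = sin φ₁ sin φ₂ + cos φ₁ cos φ₂ cos Δλ = (-0.7071)(-0.5000) + (0.7071)(0.8660)(0.9659) = 0.94506,
so c = arccos(0.94506) = 0.33302 rad.
Distance = R·c = 6371 × 0.3330 ≈ 2122 km.

2122 km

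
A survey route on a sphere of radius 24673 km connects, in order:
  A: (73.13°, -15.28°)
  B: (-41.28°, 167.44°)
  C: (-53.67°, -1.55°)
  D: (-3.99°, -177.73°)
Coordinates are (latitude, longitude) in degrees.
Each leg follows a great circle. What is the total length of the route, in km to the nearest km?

Leg A→B: central angle 2.5852 rad, distance 63785.6 km.
Leg B→C: central angle 1.4762 rad, distance 36421.6 km.
Leg C→D: central angle 2.1337 rad, distance 52644.3 km.
Total: 63785.6 + 36421.6 + 52644.3 ≈ 152852 km.

152852 km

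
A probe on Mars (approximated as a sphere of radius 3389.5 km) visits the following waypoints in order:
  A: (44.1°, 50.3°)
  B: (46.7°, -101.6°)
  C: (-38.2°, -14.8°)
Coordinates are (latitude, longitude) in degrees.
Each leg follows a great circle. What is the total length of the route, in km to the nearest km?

11873 km

Leg A→B: central angle 1.4987 rad, distance 5079.9 km.
Leg B→C: central angle 2.0042 rad, distance 6793.3 km.
Total: 5079.9 + 6793.3 ≈ 11873 km.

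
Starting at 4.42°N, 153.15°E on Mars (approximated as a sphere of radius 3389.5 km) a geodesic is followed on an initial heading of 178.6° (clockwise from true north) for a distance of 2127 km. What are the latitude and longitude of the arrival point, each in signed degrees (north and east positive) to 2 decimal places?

-31.52°, 154.11°

Angular distance δ = d/R = 2127/3389.5 = 0.62753 rad; initial bearing θ = 3.1172 rad.
sin φ₂ = sin φ₁ cos δ + cos φ₁ sin δ cos θ = (0.0771)(0.8095) + (0.9970)(0.5871)(-0.9997) = -0.5228, so φ₂ = -31.52°.
Δλ = atan2(sin θ sin δ cos φ₁, cos δ − sin φ₁ sin φ₂) = atan2(0.0143, 0.8498) = 0.964°.
λ₂ = 153.150° + 0.964° = 154.11°.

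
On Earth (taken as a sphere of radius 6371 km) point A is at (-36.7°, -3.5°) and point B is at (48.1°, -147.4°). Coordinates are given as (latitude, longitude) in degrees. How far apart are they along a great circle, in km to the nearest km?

16828 km

Let φ₁ = -0.6405 rad, φ₂ = 0.8395 rad, and Δλ = -2.5115 rad.
cos c = sin φ₁ sin φ₂ + cos φ₁ cos φ₂ cos Δλ = (-0.5976)(0.7443) + (0.8018)(0.6678)(-0.8080) = -0.87746,
so c = arccos(-0.87746) = 2.64133 rad.
Distance = R·c = 6371 × 2.6413 ≈ 16828 km.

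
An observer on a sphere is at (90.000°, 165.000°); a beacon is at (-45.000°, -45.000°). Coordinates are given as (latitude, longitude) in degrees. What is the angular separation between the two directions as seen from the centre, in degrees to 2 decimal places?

In radians: φ₁ = 1.5708, φ₂ = -0.7854, Δλ = 150.000° = 2.6180 rad.
Haversine: a = sin²(Δφ/2) + cos φ₁ cos φ₂ sin²(Δλ/2) = 0.8536 + (0.0000)(0.7071)(0.9330) = 0.85355.
Central angle c = 2·arcsin(√a) = 2.35619 rad.
So the angular separation is 135.00°.

135.00°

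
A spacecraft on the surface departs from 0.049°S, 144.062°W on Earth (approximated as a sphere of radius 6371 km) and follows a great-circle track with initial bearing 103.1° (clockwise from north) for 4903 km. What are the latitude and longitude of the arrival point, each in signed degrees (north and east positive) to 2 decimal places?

-9.11°, -100.72°

Angular distance δ = d/R = 4903/6371 = 0.76958 rad; initial bearing θ = 1.7994 rad.
sin φ₂ = sin φ₁ cos δ + cos φ₁ sin δ cos θ = (-0.0009)(0.7182) + (1.0000)(0.6958)(-0.2267) = -0.1583, so φ₂ = -9.11°.
Δλ = atan2(sin θ sin δ cos φ₁, cos δ − sin φ₁ sin φ₂) = atan2(0.6777, 0.7181) = 43.344°.
λ₂ = -144.062° + 43.344° = -100.72°.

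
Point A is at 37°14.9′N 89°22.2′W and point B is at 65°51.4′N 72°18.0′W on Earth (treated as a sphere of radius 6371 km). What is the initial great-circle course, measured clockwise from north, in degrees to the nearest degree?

14°

Δλ = 17.070° = 0.2979 rad.
y = sin Δλ · cos φ₂ = (0.2935)(0.4090) = 0.1201
x = cos φ₁ sin φ₂ − sin φ₁ cos φ₂ cos Δλ = (0.7960)(0.9125) − (0.6053)(0.4090)(0.9559) = 0.4897
θ = atan2(y, x) = 13.78°, so the bearing is 14°.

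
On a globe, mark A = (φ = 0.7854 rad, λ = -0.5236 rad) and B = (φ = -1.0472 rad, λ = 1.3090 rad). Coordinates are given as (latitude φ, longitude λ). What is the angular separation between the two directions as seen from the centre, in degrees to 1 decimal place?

134.7°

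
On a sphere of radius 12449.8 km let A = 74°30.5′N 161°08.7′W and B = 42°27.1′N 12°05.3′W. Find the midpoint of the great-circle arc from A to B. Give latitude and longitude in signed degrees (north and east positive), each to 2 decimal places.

72.17°, -27.20°

Central angle δ = 1.0685 rad. Interpolating on the sphere with fraction f = 0.5:
P = [sin((1−f)δ)·A + sin(fδ)·B] / sin δ = 0.5810·A + 0.5810·B in Cartesian coordinates,
giving P = (0.2723, -0.1399, 0.9520), i.e. latitude 72.17°, longitude -27.20°.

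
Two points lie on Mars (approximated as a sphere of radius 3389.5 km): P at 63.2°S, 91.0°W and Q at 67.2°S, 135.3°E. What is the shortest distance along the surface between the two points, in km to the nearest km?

With latitudes φ₁ = -63.200°, φ₂ = -67.200° and longitude difference Δλ = -133.700°:
cos c = sin φ₁ sin φ₂ + cos φ₁ cos φ₂ cos Δλ = (-0.8926)(-0.9219) + (0.4509)(0.3875)(-0.6909) = 0.70213,
so c = arccos(0.70213) = 0.79241 rad.
Distance = R·c = 3389.5 × 0.7924 ≈ 2686 km.

2686 km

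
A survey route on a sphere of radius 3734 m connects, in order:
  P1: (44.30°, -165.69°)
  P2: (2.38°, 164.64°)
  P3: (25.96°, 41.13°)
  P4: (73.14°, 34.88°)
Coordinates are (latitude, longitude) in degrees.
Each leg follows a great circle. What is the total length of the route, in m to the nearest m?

Leg P1→P2: central angle 0.8628 rad, distance 3221.6 m.
Leg P2→P3: central angle 2.0689 rad, distance 7725.3 m.
Leg P3→P4: central angle 0.8256 rad, distance 3082.6 m.
Total: 3221.6 + 7725.3 + 3082.6 ≈ 14030 m.

14030 m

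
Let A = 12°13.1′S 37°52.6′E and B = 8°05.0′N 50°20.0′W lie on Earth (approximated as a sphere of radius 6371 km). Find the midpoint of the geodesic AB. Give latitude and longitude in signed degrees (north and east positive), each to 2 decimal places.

-2.88°, -6.59°

Central angle δ = 1.5703 rad. Interpolating on the sphere with fraction f = 0.5:
P = [sin((1−f)δ)·A + sin(fδ)·B] / sin δ = 0.7069·A + 0.7069·B in Cartesian coordinates,
giving P = (0.9921, -0.1146, -0.0502), i.e. latitude -2.88°, longitude -6.59°.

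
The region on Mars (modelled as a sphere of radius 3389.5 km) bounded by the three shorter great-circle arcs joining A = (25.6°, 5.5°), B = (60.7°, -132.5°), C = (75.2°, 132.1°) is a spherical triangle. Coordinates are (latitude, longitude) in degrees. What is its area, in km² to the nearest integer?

5231214 km²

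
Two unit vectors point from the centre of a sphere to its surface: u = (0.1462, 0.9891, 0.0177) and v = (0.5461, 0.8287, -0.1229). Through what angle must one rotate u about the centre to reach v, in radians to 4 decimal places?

u·v = 0.8973; |u| = 1.0000, |v| = 1.0000.
cos θ = (u·v)/(|u||v|) = 0.8973, so θ = 0.4572 rad.

0.4572 rad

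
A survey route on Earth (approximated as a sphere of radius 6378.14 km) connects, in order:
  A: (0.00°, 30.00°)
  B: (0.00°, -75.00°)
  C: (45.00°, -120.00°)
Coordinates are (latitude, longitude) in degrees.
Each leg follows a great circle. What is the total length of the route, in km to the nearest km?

Leg A→B: central angle 1.8326 rad, distance 11688.6 km.
Leg B→C: central angle 1.0472 rad, distance 6679.2 km.
Total: 11688.6 + 6679.2 ≈ 18368 km.

18368 km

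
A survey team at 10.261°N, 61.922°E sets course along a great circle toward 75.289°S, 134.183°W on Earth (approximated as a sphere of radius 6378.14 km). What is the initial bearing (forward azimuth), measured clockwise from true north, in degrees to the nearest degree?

176°

Δλ = 163.895° = 2.8605 rad.
y = sin Δλ · cos φ₂ = (0.2774)(0.2539) = 0.0704
x = cos φ₁ sin φ₂ − sin φ₁ cos φ₂ cos Δλ = (0.9840)(-0.9672) − (0.1781)(0.2539)(-0.9608) = -0.9083
θ = atan2(y, x) = 175.57°, so the bearing is 176°.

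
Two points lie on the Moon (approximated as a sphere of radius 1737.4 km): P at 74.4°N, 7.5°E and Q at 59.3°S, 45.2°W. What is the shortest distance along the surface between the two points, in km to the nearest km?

4189 km

In radians: φ₁ = 1.2985, φ₂ = -1.0350, Δλ = -52.700° = -0.9198 rad.
Haversine: a = sin²(Δφ/2) + cos φ₁ cos φ₂ sin²(Δλ/2) = 0.8454 + (0.2689)(0.5105)(0.1970) = 0.87249.
Central angle c = 2·arcsin(√a) = 2.41130 rad.
Distance = R·c = 1737.4 × 2.4113 ≈ 4189 km.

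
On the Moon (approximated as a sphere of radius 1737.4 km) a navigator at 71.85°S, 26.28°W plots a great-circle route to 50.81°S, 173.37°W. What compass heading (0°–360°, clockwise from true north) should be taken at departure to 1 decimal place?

Δλ = -147.090° = -2.5672 rad.
y = sin Δλ · cos φ₂ = (-0.5433)(0.6319) = -0.3433
x = cos φ₁ sin φ₂ − sin φ₁ cos φ₂ cos Δλ = (0.3115)(-0.7751) − (-0.9502)(0.6319)(-0.8395) = -0.7455
θ = atan2(y, x) = -155.27°; adding 360° gives 204.7°.

204.7°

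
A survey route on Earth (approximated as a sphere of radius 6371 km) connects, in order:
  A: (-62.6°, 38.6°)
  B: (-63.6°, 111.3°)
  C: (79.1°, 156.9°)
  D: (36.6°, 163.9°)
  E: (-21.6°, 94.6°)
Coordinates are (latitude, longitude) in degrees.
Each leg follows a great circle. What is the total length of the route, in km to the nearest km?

34063 km

Leg A→B: central angle 0.5432 rad, distance 3460.5 km.
Leg B→C: central angle 2.5335 rad, distance 16140.8 km.
Leg C→D: central angle 0.7434 rad, distance 4736.4 km.
Leg D→E: central angle 1.5264 rad, distance 9724.8 km.
Total: 3460.5 + 16140.8 + 4736.4 + 9724.8 ≈ 34063 km.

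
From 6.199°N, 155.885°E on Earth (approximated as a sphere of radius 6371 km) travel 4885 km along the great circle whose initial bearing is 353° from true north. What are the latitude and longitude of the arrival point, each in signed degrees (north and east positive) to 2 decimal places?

49.67°, 148.38°

Angular distance δ = d/R = 4885/6371 = 0.76676 rad; initial bearing θ = 6.1610 rad.
sin φ₂ = sin φ₁ cos δ + cos φ₁ sin δ cos θ = (0.1080)(0.7202) + (0.9942)(0.6938)(0.9925) = 0.7624, so φ₂ = 49.67°.
Δλ = atan2(sin θ sin δ cos φ₁, cos δ − sin φ₁ sin φ₂) = atan2(-0.0841, 0.6378) = -7.508°.
λ₂ = 155.885° − 7.508° = 148.38°.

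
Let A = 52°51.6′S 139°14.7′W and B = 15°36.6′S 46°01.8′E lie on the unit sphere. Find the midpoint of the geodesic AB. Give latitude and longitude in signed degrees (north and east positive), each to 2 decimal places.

The central angle between A and B is δ = 1.9439 rad.
With f = 0.5, the slerp weights are sin((1−f)δ)/sin δ = 0.8870 and sin(fδ)/sin δ = 0.8870.
Weighted sum of the unit vectors: (0.8870)·(-0.4574,-0.3942,-0.7972) + (0.8870)·(0.6687,0.6932,-0.2691) = (0.1874, 0.2652, -0.9458).
Converting back: φ = atan2(z, √(x²+y²)) = -71.05°, λ = atan2(y, x) = 54.75°.

-71.05°, 54.75°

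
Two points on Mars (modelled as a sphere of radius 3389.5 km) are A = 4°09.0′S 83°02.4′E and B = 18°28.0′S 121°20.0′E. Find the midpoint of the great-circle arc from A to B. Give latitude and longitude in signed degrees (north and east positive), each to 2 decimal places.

Central angle δ = 0.6991 rad. Interpolating on the sphere with fraction f = 0.5:
P = [sin((1−f)δ)·A + sin(fδ)·B] / sin δ = 0.5322·A + 0.5322·B in Cartesian coordinates,
giving P = (-0.1982, 0.9580, -0.2071), i.e. latitude -11.95°, longitude 101.69°.

-11.95°, 101.69°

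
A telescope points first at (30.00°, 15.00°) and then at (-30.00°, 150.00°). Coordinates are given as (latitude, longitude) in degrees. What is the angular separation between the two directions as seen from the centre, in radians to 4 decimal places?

Let φ₁ = 0.5236 rad, φ₂ = -0.5236 rad, and Δλ = 2.3562 rad.
cos c = sin φ₁ sin φ₂ + cos φ₁ cos φ₂ cos Δλ = (0.5000)(-0.5000) + (0.8660)(0.8660)(-0.7071) = -0.78033,
so c = arccos(-0.78033) = 2.46599 rad.
So the angular separation is 2.4660 rad.

2.4660 rad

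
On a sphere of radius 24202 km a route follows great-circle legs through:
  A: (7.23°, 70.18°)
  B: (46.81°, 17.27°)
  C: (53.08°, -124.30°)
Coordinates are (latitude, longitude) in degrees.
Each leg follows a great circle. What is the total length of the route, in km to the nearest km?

Leg A→B: central angle 1.0458 rad, distance 25309.9 km.
Leg B→C: central angle 1.3069 rad, distance 31630.2 km.
Total: 25309.9 + 31630.2 ≈ 56940 km.

56940 km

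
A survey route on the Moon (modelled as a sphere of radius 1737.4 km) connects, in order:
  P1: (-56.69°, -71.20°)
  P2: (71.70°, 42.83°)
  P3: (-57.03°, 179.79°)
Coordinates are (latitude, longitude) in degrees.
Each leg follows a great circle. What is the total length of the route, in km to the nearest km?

Leg P1→P2: central angle 2.6133 rad, distance 4540.3 km.
Leg P2→P3: central angle 2.7425 rad, distance 4764.8 km.
Total: 4540.3 + 4764.8 ≈ 9305 km.

9305 km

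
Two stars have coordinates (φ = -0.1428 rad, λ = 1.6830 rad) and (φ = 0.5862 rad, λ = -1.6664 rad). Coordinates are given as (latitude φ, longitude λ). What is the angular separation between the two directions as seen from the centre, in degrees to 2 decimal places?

152.32°

Let φ₁ = -0.1428 rad, φ₂ = 0.5862 rad, and Δλ = 2.9338 rad.
Haversine: a = sin²(Δφ/2) + cos φ₁ cos φ₂ sin²(Δλ/2) = 0.1271 + (0.9898)(0.8330)(0.9892) = 0.94278.
Central angle c = 2·arcsin(√a) = 2.65849 rad.
So the angular separation is 152.32°.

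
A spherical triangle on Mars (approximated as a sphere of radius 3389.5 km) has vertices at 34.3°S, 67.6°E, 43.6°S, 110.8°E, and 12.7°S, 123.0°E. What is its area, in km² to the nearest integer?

Side lengths (central angles): a = 0.5696, b = 0.9502, c = 0.6011 rad; semiperimeter s = 1.0605.
By l'Huilier's theorem, tan(E/4) = √[tan(s/2) tan((s−a)/2) tan((s−b)/2) tan((s−c)/2)], giving spherical excess E = 0.1740 rad.
Area = E·R² = 0.1740 × (3389.5)² ≈ 1998905 km².

1998905 km²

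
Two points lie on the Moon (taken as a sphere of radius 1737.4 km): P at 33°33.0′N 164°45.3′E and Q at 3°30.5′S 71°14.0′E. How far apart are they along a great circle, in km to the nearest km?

2877 km

Let φ₁ = 0.5856 rad, φ₂ = -0.0612 rad, and Δλ = -1.6323 rad.
Haversine: a = sin²(Δφ/2) + cos φ₁ cos φ₂ sin²(Δλ/2) = 0.1010 + (0.8334)(0.9981)(0.5307) = 0.54246.
Central angle c = 2·arcsin(√a) = 1.65582 rad.
Distance = R·c = 1737.4 × 1.6558 ≈ 2877 km.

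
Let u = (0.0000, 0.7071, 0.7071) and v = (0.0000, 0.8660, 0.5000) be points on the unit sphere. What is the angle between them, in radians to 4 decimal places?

u·v = 0.9659; |u| = 1.0000, |v| = 1.0000.
cos θ = (u·v)/(|u||v|) = 0.9659, so θ = 0.2618 rad.

0.2618 rad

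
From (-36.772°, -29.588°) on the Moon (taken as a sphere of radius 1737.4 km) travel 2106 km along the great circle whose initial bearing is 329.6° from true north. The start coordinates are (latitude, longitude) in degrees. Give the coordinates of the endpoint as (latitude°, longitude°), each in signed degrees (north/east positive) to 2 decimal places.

25.90°, -61.37°

Angular distance δ = d/R = 2106/1737.4 = 1.21216 rad; initial bearing θ = 5.7526 rad.
sin φ₂ = sin φ₁ cos δ + cos φ₁ sin δ cos θ = (-0.5986)(0.3510) + (0.8010)(0.9364)(0.8625) = 0.4368, so φ₂ = 25.90°.
Δλ = atan2(sin θ sin δ cos φ₁, cos δ − sin φ₁ sin φ₂) = atan2(-0.3796, 0.6125) = -31.786°.
λ₂ = -29.588° − 31.786° = -61.37°.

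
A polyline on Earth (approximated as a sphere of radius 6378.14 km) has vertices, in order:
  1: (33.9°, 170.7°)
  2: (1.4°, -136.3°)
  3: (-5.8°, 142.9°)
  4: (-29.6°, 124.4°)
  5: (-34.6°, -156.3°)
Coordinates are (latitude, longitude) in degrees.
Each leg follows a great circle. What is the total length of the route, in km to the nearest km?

26185 km

Leg 1→2: central angle 1.0321 rad, distance 6583.1 km.
Leg 2→3: central angle 1.4136 rad, distance 9016.2 km.
Leg 3→4: central angle 0.5151 rad, distance 3285.2 km.
Leg 4→5: central angle 1.1446 rad, distance 7300.7 km.
Total: 6583.1 + 9016.2 + 3285.2 + 7300.7 ≈ 26185 km.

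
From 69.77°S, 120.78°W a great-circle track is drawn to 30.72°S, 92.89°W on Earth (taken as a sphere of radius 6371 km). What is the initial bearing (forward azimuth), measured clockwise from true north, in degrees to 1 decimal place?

36.9°

Δλ = 27.890° = 0.4868 rad.
y = sin Δλ · cos φ₂ = (0.4678)(0.8597) = 0.4021
x = cos φ₁ sin φ₂ − sin φ₁ cos φ₂ cos Δλ = (0.3458)(-0.5108) − (-0.9383)(0.8597)(0.8838) = 0.5363
θ = atan2(y, x) = 36.86°, so the bearing is 36.9°.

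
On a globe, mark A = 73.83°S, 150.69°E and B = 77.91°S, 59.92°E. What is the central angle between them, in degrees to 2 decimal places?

With latitudes φ₁ = -73.830°, φ₂ = -77.910° and longitude difference Δλ = -90.770°:
cos c = sin φ₁ sin φ₂ + cos φ₁ cos φ₂ cos Δλ = (-0.9604)(-0.9778) + (0.2785)(0.2094)(-0.0134) = 0.93835,
so c = arccos(0.93835) = 0.35296 rad.
So the angular separation is 20.22°.

20.22°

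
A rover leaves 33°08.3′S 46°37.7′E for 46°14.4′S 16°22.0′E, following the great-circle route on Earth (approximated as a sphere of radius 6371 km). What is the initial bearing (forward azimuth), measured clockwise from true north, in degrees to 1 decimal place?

231.4°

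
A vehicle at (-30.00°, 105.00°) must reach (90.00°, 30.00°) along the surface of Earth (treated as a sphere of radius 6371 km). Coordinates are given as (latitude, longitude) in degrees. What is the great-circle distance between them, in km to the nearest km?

Let φ₁ = -0.5236 rad, φ₂ = 1.5708 rad, and Δλ = -1.3090 rad.
cos c = sin φ₁ sin φ₂ + cos φ₁ cos φ₂ cos Δλ = (-0.5000)(1.0000) + (0.8660)(0.0000)(0.2588) = -0.50000,
so c = arccos(-0.50000) = 2.09440 rad.
Distance = R·c = 6371 × 2.0944 ≈ 13343 km.

13343 km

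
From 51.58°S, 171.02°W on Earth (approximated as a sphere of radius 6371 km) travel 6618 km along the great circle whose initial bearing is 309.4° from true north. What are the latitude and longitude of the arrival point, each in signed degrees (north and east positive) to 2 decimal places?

-3.30°, 147.14°

Angular distance δ = d/R = 6618/6371 = 1.03877 rad; initial bearing θ = 5.4000 rad.
sin φ₂ = sin φ₁ cos δ + cos φ₁ sin δ cos θ = (-0.7835)(0.5073) + (0.6214)(0.8618)(0.6347) = -0.0575, so φ₂ = -3.30°.
Δλ = atan2(sin θ sin δ cos φ₁, cos δ − sin φ₁ sin φ₂) = atan2(-0.4138, 0.4622) = -41.838°.
λ₂ = -171.020° − 41.838° = -212.86° → 147.14° after wrapping to (−180°, 180°].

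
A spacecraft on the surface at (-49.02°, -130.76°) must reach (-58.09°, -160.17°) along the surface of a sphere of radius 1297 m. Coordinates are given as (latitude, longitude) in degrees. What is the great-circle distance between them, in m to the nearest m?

441 m

Let φ₁ = -0.8556 rad, φ₂ = -1.0139 rad, and Δλ = -0.5133 rad.
cos c = sin φ₁ sin φ₂ + cos φ₁ cos φ₂ cos Δλ = (-0.7549)(-0.8489) + (0.6558)(0.5286)(0.8711) = 0.94282,
so c = arccos(0.94282) = 0.33979 rad.
Distance = R·c = 1297 × 0.3398 ≈ 441 m.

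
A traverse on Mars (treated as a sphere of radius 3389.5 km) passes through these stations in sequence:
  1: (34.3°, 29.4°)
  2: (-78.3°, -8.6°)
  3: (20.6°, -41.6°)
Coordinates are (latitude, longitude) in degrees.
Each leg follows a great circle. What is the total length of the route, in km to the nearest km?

Leg 1→2: central angle 2.0040 rad, distance 6792.7 km.
Leg 2→3: central angle 1.7572 rad, distance 5956.1 km.
Total: 6792.7 + 5956.1 ≈ 12749 km.

12749 km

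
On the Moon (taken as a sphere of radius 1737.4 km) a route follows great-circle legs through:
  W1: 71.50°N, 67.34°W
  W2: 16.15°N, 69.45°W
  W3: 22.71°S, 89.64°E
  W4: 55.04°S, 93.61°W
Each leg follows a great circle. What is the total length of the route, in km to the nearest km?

9607 km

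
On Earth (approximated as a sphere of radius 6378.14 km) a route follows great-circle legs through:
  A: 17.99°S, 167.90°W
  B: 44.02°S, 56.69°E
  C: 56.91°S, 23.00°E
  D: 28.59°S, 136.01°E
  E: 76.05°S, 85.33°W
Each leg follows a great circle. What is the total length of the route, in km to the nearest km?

Leg A→B: central angle 1.8467 rad, distance 11778.7 km.
Leg B→C: central angle 0.4302 rad, distance 2744.2 km.
Leg C→D: central angle 1.3556 rad, distance 8646.2 km.
Leg D→E: central angle 1.2603 rad, distance 8038.6 km.
Total: 11778.7 + 2744.2 + 8646.2 + 8038.6 ≈ 31208 km.

31208 km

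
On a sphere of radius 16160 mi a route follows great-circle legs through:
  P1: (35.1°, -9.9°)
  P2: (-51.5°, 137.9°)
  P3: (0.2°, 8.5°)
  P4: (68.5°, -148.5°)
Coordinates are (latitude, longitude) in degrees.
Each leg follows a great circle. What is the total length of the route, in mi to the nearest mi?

Leg P1→P2: central angle 2.6487 rad, distance 42803.4 mi.
Leg P2→P3: central angle 1.9800 rad, distance 31996.4 mi.
Leg P3→P4: central angle 1.9115 rad, distance 30889.3 mi.
Total: 42803.4 + 31996.4 + 30889.3 ≈ 105689 mi.

105689 mi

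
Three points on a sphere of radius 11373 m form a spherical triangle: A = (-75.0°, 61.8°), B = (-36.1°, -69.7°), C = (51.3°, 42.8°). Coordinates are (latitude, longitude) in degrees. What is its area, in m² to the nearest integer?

Side lengths (central angles): a = 2.2825, b = 2.2153, c = 1.1257 rad; semiperimeter s = 2.8118.
By l'Huilier's theorem, tan(E/4) = √[tan(s/2) tan((s−a)/2) tan((s−b)/2) tan((s−c)/2)], giving spherical excess E = 2.5729 rad.
Area = E·R² = 2.5729 × (11373)² ≈ 332789397 m².

332789397 m²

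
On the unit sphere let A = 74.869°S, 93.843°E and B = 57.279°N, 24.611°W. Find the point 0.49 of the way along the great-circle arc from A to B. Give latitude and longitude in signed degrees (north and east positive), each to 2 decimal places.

-16.08°, 4.69°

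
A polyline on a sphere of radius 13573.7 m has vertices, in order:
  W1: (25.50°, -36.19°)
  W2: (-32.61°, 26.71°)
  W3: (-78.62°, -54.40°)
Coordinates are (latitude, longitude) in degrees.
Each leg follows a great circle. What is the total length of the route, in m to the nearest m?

Leg W1→W2: central angle 1.4562 rad, distance 19766.1 m.
Leg W2→W3: central angle 0.9836 rad, distance 13351.4 m.
Total: 19766.1 + 13351.4 ≈ 33118 m.

33118 m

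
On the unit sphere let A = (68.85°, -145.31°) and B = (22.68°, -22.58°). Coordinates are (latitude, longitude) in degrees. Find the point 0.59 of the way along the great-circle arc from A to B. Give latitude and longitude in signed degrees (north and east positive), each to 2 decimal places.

The central angle between A and B is δ = 1.3902 rad.
With f = 0.59, the slerp weights are sin((1−f)δ)/sin δ = 0.5485 and sin(fδ)/sin δ = 0.7434.
Weighted sum of the unit vectors: (0.5485)·(-0.2967,-0.2054,0.9326) + (0.7434)·(0.8519,-0.3543,0.3856) = (0.4706, -0.3760, 0.7982).
Converting back: φ = atan2(z, √(x²+y²)) = 52.96°, λ = atan2(y, x) = -38.63°.

52.96°, -38.63°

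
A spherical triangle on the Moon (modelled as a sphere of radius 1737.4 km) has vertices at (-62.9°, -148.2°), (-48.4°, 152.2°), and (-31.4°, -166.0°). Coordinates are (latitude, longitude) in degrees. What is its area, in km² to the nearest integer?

502776 km²

Side lengths (central angles): a = 0.6231, b = 0.5844, c = 0.6116 rad; semiperimeter s = 0.9096.
By l'Huilier's theorem, tan(E/4) = √[tan(s/2) tan((s−a)/2) tan((s−b)/2) tan((s−c)/2)], giving spherical excess E = 0.1666 rad.
Area = E·R² = 0.1666 × (1737.4)² ≈ 502776 km².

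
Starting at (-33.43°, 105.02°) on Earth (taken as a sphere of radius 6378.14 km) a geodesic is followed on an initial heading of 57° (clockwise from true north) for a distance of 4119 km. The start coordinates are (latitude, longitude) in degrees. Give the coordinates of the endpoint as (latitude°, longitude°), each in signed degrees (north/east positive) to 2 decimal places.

-9.58°, 135.81°

Angular distance δ = d/R = 4119/6378.14 = 0.64580 rad; initial bearing θ = 0.9948 rad.
sin φ₂ = sin φ₁ cos δ + cos φ₁ sin δ cos θ = (-0.5509)(0.7986) + (0.8346)(0.6018)(0.5446) = -0.1664, so φ₂ = -9.58°.
Δλ = atan2(sin θ sin δ cos φ₁, cos δ − sin φ₁ sin φ₂) = atan2(0.4212, 0.7069) = 30.789°.
λ₂ = 105.020° + 30.789° = 135.81°.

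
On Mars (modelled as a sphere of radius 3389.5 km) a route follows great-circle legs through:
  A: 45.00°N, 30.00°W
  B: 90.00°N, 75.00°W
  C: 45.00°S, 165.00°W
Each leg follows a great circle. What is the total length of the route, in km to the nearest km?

10648 km

Leg A→B: central angle 0.7854 rad, distance 2662.1 km.
Leg B→C: central angle 2.3562 rad, distance 7986.3 km.
Total: 2662.1 + 7986.3 ≈ 10648 km.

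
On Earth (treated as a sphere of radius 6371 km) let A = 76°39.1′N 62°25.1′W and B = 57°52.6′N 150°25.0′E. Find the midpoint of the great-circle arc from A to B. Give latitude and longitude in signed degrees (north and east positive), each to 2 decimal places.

78.80°, 170.75°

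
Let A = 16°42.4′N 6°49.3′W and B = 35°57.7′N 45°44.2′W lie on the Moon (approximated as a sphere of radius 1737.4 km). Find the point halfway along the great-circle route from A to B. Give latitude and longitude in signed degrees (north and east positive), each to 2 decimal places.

The central angle between A and B is δ = 0.6888 rad.
With f = 0.5, the slerp weights are sin((1−f)δ)/sin δ = 0.5312 and sin(fδ)/sin δ = 0.5312.
Weighted sum of the unit vectors: (0.5312)·(0.9510,-0.1138,0.2875) + (0.5312)·(0.5649,-0.5797,0.5872) = (0.8053, -0.3683, 0.4646).
Converting back: φ = atan2(z, √(x²+y²)) = 27.69°, λ = atan2(y, x) = -24.58°.

27.69°, -24.58°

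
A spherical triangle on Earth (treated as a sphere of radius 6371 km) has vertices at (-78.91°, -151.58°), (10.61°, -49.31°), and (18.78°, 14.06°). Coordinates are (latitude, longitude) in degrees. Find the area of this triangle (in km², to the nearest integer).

Side lengths (central angles): a = 1.0743, b = 2.0856, c = 1.7935 rad; semiperimeter s = 2.4767.
By l'Huilier's theorem, tan(E/4) = √[tan(s/2) tan((s−a)/2) tan((s−b)/2) tan((s−c)/2)], giving spherical excess E = 1.5734 rad.
Area = E·R² = 1.5734 × (6371)² ≈ 63863722 km².

63863722 km²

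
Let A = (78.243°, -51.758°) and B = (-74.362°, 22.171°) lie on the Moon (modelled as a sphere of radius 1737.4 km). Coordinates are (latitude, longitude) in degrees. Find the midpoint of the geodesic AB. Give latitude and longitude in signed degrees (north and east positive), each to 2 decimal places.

2.41°, -8.82°

Central angle δ = 2.7587 rad. Interpolating on the sphere with fraction f = 0.5:
P = [sin((1−f)δ)·A + sin(fδ)·B] / sin δ = 2.6275·A + 2.6275·B in Cartesian coordinates,
giving P = (0.9873, -0.1532, 0.0421), i.e. latitude 2.41°, longitude -8.82°.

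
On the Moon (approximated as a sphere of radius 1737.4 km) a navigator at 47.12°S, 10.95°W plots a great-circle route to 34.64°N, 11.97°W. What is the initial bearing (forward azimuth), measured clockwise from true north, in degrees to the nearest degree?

359°

With φ₁ = -0.8224, φ₂ = 0.6046, Δλ = -0.0178 rad, the forward-azimuth formula gives
θ = atan2( sin Δλ cos φ₂ , cos φ₁ sin φ₂ − sin φ₁ cos φ₂ cos Δλ ) = atan2(-0.0146, 0.9896) = -0.85°.
Adding 360° brings this into [0°, 360°): 359°.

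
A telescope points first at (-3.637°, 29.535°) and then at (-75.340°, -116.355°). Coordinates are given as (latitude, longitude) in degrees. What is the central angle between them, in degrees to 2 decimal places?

Let φ₁ = -0.0635 rad, φ₂ = -1.3149 rad, and Δλ = -2.5463 rad.
cos c = sin φ₁ sin φ₂ + cos φ₁ cos φ₂ cos Δλ = (-0.0634)(-0.9674) + (0.9980)(0.2531)(-0.8280) = -0.14775,
so c = arccos(-0.14775) = 1.71909 rad.
So the angular separation is 98.50°.

98.50°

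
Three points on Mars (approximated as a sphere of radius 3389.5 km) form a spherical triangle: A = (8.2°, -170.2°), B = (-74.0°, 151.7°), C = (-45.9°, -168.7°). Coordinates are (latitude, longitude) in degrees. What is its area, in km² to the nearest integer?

Side lengths (central angles): a = 0.5770, b = 0.9445, c = 1.4931 rad; semiperimeter s = 1.5073.
By l'Huilier's theorem, tan(E/4) = √[tan(s/2) tan((s−a)/2) tan((s−b)/2) tan((s−c)/2)], giving spherical excess E = 0.1243 rad.
Area = E·R² = 0.1243 × (3389.5)² ≈ 1427782 km².

1427782 km²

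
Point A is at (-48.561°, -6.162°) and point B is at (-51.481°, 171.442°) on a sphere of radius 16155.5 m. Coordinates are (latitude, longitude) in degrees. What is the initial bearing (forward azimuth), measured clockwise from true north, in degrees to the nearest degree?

With φ₁ = -0.8475, φ₂ = -0.8985, Δλ = 3.0998 rad, the forward-azimuth formula gives
θ = atan2( sin Δλ cos φ₂ , cos φ₁ sin φ₂ − sin φ₁ cos φ₂ cos Δλ ) = atan2(0.0260, -0.9843) = 178.48°.
So the initial bearing is 178°.

178°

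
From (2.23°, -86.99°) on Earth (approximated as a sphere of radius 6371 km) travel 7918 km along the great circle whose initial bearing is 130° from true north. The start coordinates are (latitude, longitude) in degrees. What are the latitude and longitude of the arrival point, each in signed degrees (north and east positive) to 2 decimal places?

Angular distance δ = d/R = 7918/6371 = 1.24282 rad; initial bearing θ = 2.2689 rad.
sin φ₂ = sin φ₁ cos δ + cos φ₁ sin δ cos θ = (0.0389)(0.3221) + (0.9992)(0.9467)(-0.6428) = -0.5955, so φ₂ = -36.55°.
Δλ = atan2(sin θ sin δ cos φ₁, cos δ − sin φ₁ sin φ₂) = atan2(0.7247, 0.3453) = 64.522°.
λ₂ = -86.990° + 64.522° = -22.47°.

-36.55°, -22.47°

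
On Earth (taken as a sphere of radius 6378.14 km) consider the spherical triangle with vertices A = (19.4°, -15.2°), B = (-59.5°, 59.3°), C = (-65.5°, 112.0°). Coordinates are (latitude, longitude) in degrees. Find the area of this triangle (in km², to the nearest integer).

6398271 km²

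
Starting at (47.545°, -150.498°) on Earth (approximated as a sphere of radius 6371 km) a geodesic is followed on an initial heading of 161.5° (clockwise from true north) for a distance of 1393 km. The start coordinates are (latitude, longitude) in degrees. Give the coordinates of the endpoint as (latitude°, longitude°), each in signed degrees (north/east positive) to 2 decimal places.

Angular distance δ = d/R = 1393/6371 = 0.21865 rad; initial bearing θ = 2.8187 rad.
sin φ₂ = sin φ₁ cos δ + cos φ₁ sin δ cos θ = (0.7378)(0.9762) + (0.6750)(0.2169)(-0.9483) = 0.5814, so φ₂ = 35.55°.
Δλ = atan2(sin θ sin δ cos φ₁, cos δ − sin φ₁ sin φ₂) = atan2(0.0465, 0.5472) = 4.853°.
λ₂ = -150.498° + 4.853° = -145.65°.

35.55°, -145.65°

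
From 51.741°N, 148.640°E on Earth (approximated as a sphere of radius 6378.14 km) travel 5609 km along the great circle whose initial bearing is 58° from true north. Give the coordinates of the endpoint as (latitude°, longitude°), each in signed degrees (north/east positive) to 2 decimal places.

Angular distance δ = d/R = 5609/6378.14 = 0.87941 rad; initial bearing θ = 1.0123 rad.
sin φ₂ = sin φ₁ cos δ + cos φ₁ sin δ cos θ = (0.7852)(0.6376) + (0.6192)(0.7704)(0.5299) = 0.7534, so φ₂ = 48.89°.
Δλ = atan2(sin θ sin δ cos φ₁, cos δ − sin φ₁ sin φ₂) = atan2(0.4045, 0.0460) = 83.515°.
λ₂ = 148.640° + 83.515° = 232.15° → -127.85° after wrapping to (−180°, 180°].

48.89°, -127.85°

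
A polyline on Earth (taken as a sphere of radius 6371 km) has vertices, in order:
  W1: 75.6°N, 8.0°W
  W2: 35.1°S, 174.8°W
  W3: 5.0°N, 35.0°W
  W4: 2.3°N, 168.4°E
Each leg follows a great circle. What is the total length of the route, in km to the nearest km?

47459 km

Leg W1→W2: central angle 2.4265 rad, distance 15459.2 km.
Leg W2→W3: central angle 2.3086 rad, distance 14707.9 km.
Leg W3→W4: central angle 2.7141 rad, distance 17291.8 km.
Total: 15459.2 + 14707.9 + 17291.8 ≈ 47459 km.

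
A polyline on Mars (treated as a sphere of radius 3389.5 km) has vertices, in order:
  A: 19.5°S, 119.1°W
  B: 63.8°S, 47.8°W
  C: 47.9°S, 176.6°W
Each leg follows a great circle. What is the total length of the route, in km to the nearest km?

Leg A→B: central angle 1.1230 rad, distance 3806.5 km.
Leg B→C: central angle 1.0698 rad, distance 3626.2 km.
Total: 3806.5 + 3626.2 ≈ 7433 km.

7433 km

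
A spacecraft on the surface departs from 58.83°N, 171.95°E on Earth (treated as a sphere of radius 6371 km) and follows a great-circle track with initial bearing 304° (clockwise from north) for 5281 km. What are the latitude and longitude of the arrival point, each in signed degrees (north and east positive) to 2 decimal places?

Angular distance δ = d/R = 5281/6371 = 0.82891 rad; initial bearing θ = 5.3058 rad.
sin φ₂ = sin φ₁ cos δ + cos φ₁ sin δ cos θ = (0.8556)(0.6757) + (0.5176)(0.7372)(0.5592) = 0.7915, so φ₂ = 52.33°.
Δλ = atan2(sin θ sin δ cos φ₁, cos δ − sin φ₁ sin φ₂) = atan2(-0.3163, -0.0016) = -90.282°.
λ₂ = 171.950° − 90.282° = 81.67°.

52.33°, 81.67°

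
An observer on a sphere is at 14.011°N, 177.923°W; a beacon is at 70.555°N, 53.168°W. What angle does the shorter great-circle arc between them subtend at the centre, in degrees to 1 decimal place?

87.5°

Let φ₁ = 0.2445 rad, φ₂ = 1.2314 rad, and Δλ = 2.1774 rad.
cos c = sin φ₁ sin φ₂ + cos φ₁ cos φ₂ cos Δλ = (0.2421)(0.9430) + (0.9702)(0.3329)(-0.5701) = 0.04417,
so c = arccos(0.04417) = 1.52661 rad.
So the angular separation is 87.5°.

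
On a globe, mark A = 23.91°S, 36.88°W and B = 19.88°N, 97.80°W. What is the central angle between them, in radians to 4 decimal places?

1.2870 rad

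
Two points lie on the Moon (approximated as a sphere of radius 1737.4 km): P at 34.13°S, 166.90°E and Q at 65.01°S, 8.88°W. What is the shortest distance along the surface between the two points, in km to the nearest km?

2450 km

Let φ₁ = -0.5957 rad, φ₂ = -1.1346 rad, and Δλ = -3.0679 rad.
cos c = sin φ₁ sin φ₂ + cos φ₁ cos φ₂ cos Δλ = (-0.5611)(-0.9064) + (0.8278)(0.4225)(-0.9973) = 0.15980,
so c = arccos(0.15980) = 1.41031 rad.
Distance = R·c = 1737.4 × 1.4103 ≈ 2450 km.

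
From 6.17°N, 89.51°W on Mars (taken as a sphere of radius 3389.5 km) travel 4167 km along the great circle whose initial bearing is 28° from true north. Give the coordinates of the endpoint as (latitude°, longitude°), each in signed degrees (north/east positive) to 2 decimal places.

59.67°, -28.34°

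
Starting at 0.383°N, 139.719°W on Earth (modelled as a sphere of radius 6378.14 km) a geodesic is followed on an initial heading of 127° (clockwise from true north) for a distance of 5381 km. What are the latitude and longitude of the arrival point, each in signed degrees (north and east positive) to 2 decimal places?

-26.43°, -97.94°

Angular distance δ = d/R = 5381/6378.14 = 0.84366 rad; initial bearing θ = 2.2166 rad.
sin φ₂ = sin φ₁ cos δ + cos φ₁ sin δ cos θ = (0.0067)(0.6647) + (1.0000)(0.7471)(-0.6018) = -0.4452, so φ₂ = -26.43°.
Δλ = atan2(sin θ sin δ cos φ₁, cos δ − sin φ₁ sin φ₂) = atan2(0.5966, 0.6677) = 41.783°.
λ₂ = -139.719° + 41.783° = -97.94°.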